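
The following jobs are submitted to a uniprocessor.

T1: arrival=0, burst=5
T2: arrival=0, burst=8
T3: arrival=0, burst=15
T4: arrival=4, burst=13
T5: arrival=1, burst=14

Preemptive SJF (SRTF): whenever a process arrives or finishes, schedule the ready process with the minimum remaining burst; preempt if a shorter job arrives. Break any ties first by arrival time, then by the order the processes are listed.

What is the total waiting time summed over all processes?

79

Schedule: | T1 0-5 | T2 5-13 | T4 13-26 | T5 26-40 | T3 40-55 |
Completion: T1=5  T2=13  T3=55  T4=26  T5=40
Waiting = turnaround − burst: T1=0, T2=5, T3=40, T4=9, T5=25
Total waiting = 0 + 5 + 40 + 9 + 25 = 79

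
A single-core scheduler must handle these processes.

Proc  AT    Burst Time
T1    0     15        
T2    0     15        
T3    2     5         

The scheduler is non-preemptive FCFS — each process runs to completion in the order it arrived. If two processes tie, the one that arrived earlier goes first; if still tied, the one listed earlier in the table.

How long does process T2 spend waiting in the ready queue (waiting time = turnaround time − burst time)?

15

Gantt: | T1 0-15 | T2 15-30 | T3 30-35 |
Completion: T1=15  T2=30  T3=35
Turnaround (C−A): T1=15  T2=30  T3=33
Waiting(T2) = turnaround − burst = 30 − 15 = 15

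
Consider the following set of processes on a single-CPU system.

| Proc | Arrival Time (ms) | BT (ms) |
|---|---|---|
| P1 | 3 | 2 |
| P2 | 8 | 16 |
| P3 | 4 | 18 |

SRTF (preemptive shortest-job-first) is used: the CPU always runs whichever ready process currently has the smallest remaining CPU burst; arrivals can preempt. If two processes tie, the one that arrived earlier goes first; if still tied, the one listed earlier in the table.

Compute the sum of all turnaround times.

Schedule: | idle 0-3 | P1 3-5 | P3 5-23 | P2 23-39 |
Completion: P1=5  P2=39  P3=23
Turnaround = completion − arrival: P1=2, P2=31, P3=19
Total turnaround = 2 + 31 + 19 = 52

52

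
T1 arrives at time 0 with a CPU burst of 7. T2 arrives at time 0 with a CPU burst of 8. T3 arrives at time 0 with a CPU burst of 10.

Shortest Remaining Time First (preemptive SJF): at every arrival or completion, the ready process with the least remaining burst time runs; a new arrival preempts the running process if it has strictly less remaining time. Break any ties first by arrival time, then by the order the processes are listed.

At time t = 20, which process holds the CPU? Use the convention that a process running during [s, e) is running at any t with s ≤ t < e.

Timeline: | T1 0-7 | T2 7-15 | T3 15-25 |
Completion: T1=7  T2=15  T3=25
Turnaround (C−A): T1=7  T2=15  T3=25

T3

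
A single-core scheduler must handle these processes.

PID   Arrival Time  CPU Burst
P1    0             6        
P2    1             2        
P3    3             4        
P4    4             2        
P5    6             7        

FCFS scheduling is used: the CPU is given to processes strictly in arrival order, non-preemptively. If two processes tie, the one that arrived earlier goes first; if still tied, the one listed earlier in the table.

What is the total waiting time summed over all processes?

Schedule: | P1 0-6 | P2 6-8 | P3 8-12 | P4 12-14 | P5 14-21 |
Completion: P1=6  P2=8  P3=12  P4=14  P5=21
Turnaround (C−A): P1=6  P2=7  P3=9  P4=10  P5=15
Waiting = turnaround − burst: P1=0, P2=5, P3=5, P4=8, P5=8
Total waiting = 0 + 5 + 5 + 8 + 8 = 26

26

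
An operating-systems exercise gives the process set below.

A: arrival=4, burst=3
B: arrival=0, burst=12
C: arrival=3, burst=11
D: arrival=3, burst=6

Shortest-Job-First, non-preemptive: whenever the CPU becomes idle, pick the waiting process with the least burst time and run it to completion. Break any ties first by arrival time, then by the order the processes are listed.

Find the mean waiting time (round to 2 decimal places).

Timeline: | B 0-12 | A 12-15 | D 15-21 | C 21-32 |
Completion: A=15  B=12  C=32  D=21
Waiting times: A=8, B=0, C=18, D=12
Average waiting = (8+0+18+12) / 4 = 38/4 = 9.50

9.50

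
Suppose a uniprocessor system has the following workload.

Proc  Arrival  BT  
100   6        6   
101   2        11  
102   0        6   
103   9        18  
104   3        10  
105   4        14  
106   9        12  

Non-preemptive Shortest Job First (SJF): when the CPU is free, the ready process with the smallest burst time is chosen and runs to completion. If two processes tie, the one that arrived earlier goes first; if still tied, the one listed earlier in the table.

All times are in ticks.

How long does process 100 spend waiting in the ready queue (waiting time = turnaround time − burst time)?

0

Gantt: | 102 0-6 | 100 6-12 | 104 12-22 | 101 22-33 | 106 33-45 | 105 45-59 | 103 59-77 |
Completion: 100=12  101=33  102=6  103=77  104=22  105=59  106=45
Turnaround (C−A): 100=6  101=31  102=6  103=68  104=19  105=55  106=36
Waiting(100) = turnaround − burst = 6 − 6 = 0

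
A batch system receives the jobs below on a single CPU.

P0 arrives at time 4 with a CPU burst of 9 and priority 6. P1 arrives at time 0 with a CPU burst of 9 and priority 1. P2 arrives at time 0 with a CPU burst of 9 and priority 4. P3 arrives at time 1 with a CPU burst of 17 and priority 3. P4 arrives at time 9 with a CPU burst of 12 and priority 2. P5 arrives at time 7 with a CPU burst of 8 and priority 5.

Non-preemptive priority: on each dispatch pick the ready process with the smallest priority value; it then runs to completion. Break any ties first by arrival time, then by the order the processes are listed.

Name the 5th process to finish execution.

Schedule: | P1 0-9 | P4 9-21 | P3 21-38 | P2 38-47 | P5 47-55 | P0 55-64 |
Completion: P0=64  P1=9  P2=47  P3=38  P4=21  P5=55
Turnaround (C−A): P0=60  P1=9  P2=47  P3=37  P4=12  P5=48
Finish order: P1 → P4 → P3 → P2 → P5 → P0

P5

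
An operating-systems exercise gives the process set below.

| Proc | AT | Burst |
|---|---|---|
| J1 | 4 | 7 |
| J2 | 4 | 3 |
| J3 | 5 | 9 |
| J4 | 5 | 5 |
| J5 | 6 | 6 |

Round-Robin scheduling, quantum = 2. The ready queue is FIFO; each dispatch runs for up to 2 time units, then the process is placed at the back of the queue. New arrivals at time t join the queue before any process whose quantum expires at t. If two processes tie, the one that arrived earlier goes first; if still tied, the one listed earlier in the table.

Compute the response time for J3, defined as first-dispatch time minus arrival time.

Gantt: | idle 0-4 | J1 4-6 | J2 6-8 | J3 8-10 | J4 10-12 | J5 12-14 | J1 14-16 | J2 16-17 | J3 17-19 | J4 19-21 | J5 21-23 | J1 23-25 | J3 25-27 | J4 27-28 | J5 28-30 | J1 30-31 | J3 31-34 |
Completion: J1=31  J2=17  J3=34  J4=28  J5=30
Turnaround (C−A): J1=27  J2=13  J3=29  J4=23  J5=24
Response(J3) = first start − arrival = 8 − 5 = 3

3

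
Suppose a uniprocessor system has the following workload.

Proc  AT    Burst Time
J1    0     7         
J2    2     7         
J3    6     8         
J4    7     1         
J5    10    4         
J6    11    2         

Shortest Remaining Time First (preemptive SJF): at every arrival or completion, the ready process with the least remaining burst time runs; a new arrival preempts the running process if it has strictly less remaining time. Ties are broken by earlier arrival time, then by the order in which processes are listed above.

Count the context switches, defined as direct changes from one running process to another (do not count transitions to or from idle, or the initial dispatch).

7

Gantt: | J1 0-7 | J4 7-8 | J2 8-10 | J5 10-11 | J6 11-13 | J5 13-16 | J2 16-21 | J3 21-29 |
Completion: J1=7  J2=21  J3=29  J4=8  J5=16  J6=13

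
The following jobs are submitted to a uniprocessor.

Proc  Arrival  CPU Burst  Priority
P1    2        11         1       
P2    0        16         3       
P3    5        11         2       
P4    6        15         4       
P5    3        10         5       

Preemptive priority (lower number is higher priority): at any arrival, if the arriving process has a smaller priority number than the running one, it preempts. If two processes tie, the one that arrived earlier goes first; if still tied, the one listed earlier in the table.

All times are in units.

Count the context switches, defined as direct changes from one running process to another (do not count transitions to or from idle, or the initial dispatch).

Schedule: | P2 0-2 | P1 2-13 | P3 13-24 | P2 24-38 | P4 38-53 | P5 53-63 |
Completion: P1=13  P2=38  P3=24  P4=53  P5=63
Turnaround (C−A): P1=11  P2=38  P3=19  P4=47  P5=60

5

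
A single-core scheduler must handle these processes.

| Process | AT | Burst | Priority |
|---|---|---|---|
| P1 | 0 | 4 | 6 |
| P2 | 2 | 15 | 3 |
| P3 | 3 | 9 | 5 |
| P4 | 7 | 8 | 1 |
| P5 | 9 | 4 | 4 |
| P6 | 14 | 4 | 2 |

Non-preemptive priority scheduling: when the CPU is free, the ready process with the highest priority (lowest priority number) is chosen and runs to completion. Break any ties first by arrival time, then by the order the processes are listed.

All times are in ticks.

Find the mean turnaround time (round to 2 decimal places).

Timeline: | P1 0-4 | P2 4-19 | P4 19-27 | P6 27-31 | P5 31-35 | P3 35-44 |
Completion: P1=4  P2=19  P3=44  P4=27  P5=35  P6=31
Turnaround (C−A): P1=4  P2=17  P3=41  P4=20  P5=26  P6=17
Turnaround times: P1=4, P2=17, P3=41, P4=20, P5=26, P6=17
Average turnaround = (4+17+41+20+26+17) / 6 = 125/6 = 20.83

20.83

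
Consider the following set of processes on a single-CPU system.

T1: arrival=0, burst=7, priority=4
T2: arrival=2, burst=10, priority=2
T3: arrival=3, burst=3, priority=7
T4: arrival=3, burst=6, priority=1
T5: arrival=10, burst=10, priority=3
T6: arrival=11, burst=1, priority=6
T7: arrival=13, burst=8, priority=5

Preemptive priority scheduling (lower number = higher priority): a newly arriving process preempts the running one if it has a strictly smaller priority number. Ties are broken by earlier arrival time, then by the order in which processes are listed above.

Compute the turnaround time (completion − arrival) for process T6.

31

Timeline: | T1 0-2 | T2 2-3 | T4 3-9 | T2 9-18 | T5 18-28 | T1 28-33 | T7 33-41 | T6 41-42 | T3 42-45 |
Completion: T1=33  T2=18  T3=45  T4=9  T5=28  T6=42  T7=41
Turnaround (C−A): T1=33  T2=16  T3=42  T4=6  T5=18  T6=31  T7=28
Turnaround(T6) = completion − arrival = 42 − 11 = 31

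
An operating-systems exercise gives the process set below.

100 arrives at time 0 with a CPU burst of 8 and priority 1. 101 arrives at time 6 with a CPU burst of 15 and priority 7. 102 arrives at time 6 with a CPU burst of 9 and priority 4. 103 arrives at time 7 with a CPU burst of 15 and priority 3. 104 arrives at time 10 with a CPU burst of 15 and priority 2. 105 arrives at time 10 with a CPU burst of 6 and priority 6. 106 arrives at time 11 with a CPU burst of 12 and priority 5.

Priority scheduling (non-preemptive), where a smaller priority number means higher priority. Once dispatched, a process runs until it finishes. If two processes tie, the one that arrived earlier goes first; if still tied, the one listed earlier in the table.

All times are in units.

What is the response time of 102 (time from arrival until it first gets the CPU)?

Timeline: | 100 0-8 | 103 8-23 | 104 23-38 | 102 38-47 | 106 47-59 | 105 59-65 | 101 65-80 |
Completion: 100=8  101=80  102=47  103=23  104=38  105=65  106=59
Turnaround (C−A): 100=8  101=74  102=41  103=16  104=28  105=55  106=48
Response(102) = first start − arrival = 38 − 6 = 32

32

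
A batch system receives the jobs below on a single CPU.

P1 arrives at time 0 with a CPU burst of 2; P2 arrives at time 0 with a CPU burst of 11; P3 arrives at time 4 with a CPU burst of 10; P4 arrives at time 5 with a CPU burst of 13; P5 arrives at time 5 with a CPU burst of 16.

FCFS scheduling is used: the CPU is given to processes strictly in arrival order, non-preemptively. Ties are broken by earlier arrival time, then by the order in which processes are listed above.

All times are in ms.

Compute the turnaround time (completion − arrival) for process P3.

19

Schedule: | P1 0-2 | P2 2-13 | P3 13-23 | P4 23-36 | P5 36-52 |
Completion: P1=2  P2=13  P3=23  P4=36  P5=52
Turnaround (C−A): P1=2  P2=13  P3=19  P4=31  P5=47
Turnaround(P3) = completion − arrival = 23 − 4 = 19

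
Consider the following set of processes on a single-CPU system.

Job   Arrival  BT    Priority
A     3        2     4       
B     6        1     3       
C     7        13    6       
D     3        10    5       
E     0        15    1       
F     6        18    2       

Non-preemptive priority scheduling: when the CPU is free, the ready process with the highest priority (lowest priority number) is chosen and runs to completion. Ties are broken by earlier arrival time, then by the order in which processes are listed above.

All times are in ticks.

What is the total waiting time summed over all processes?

Schedule: | E 0-15 | F 15-33 | B 33-34 | A 34-36 | D 36-46 | C 46-59 |
Completion: A=36  B=34  C=59  D=46  E=15  F=33
Turnaround (C−A): A=33  B=28  C=52  D=43  E=15  F=27
Waiting = turnaround − burst: A=31, B=27, C=39, D=33, E=0, F=9
Total waiting = 31 + 27 + 39 + 33 + 0 + 9 = 139

139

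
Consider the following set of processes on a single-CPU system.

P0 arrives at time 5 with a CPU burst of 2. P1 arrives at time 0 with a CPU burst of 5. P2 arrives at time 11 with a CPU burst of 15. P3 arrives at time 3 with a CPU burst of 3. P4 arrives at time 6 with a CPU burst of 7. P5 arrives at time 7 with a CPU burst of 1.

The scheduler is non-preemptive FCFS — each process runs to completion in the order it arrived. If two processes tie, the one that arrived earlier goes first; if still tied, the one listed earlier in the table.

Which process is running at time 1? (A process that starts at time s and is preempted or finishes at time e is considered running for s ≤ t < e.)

P1

Gantt: | P1 0-5 | P3 5-8 | P0 8-10 | P4 10-17 | P5 17-18 | P2 18-33 |
Completion: P0=10  P1=5  P2=33  P3=8  P4=17  P5=18
Turnaround (C−A): P0=5  P1=5  P2=22  P3=5  P4=11  P5=11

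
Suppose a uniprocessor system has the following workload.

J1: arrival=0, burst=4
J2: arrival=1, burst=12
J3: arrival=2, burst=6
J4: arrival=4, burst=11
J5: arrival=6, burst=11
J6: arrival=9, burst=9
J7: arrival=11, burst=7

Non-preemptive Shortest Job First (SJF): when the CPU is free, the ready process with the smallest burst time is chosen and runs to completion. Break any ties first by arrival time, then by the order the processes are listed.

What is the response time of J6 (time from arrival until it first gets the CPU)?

Gantt: | J1 0-4 | J3 4-10 | J6 10-19 | J7 19-26 | J4 26-37 | J5 37-48 | J2 48-60 |
Completion: J1=4  J2=60  J3=10  J4=37  J5=48  J6=19  J7=26
Response(J6) = first start − arrival = 10 − 9 = 1

1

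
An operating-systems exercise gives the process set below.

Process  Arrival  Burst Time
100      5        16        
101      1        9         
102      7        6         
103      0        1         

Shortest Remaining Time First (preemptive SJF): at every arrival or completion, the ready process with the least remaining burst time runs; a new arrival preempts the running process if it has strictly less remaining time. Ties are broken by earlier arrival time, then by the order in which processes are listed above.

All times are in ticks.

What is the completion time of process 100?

Timeline: | 103 0-1 | 101 1-10 | 102 10-16 | 100 16-32 |
Completion: 100=32  101=10  102=16  103=1

32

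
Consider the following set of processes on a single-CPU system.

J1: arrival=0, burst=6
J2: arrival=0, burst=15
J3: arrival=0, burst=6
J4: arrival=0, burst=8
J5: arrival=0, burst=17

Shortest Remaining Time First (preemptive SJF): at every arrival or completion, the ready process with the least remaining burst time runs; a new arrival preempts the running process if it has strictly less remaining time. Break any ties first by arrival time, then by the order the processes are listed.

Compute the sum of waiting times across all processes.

Timeline: | J1 0-6 | J3 6-12 | J4 12-20 | J2 20-35 | J5 35-52 |
Completion: J1=6  J2=35  J3=12  J4=20  J5=52
Turnaround (C−A): J1=6  J2=35  J3=12  J4=20  J5=52
Waiting = turnaround − burst: J1=0, J2=20, J3=6, J4=12, J5=35
Total waiting = 0 + 20 + 6 + 12 + 35 = 73

73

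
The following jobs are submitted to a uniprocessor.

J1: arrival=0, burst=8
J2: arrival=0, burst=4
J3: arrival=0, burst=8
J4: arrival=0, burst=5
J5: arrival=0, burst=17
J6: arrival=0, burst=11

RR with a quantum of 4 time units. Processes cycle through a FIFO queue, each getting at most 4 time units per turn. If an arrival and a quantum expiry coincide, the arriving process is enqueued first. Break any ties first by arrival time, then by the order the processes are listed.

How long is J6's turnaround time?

48

Timeline: | J1 0-4 | J2 4-8 | J3 8-12 | J4 12-16 | J5 16-20 | J6 20-24 | J1 24-28 | J3 28-32 | J4 32-33 | J5 33-37 | J6 37-41 | J5 41-45 | J6 45-48 | J5 48-53 |
Completion: J1=28  J2=8  J3=32  J4=33  J5=53  J6=48
Turnaround (C−A): J1=28  J2=8  J3=32  J4=33  J5=53  J6=48
Turnaround(J6) = completion − arrival = 48 − 0 = 48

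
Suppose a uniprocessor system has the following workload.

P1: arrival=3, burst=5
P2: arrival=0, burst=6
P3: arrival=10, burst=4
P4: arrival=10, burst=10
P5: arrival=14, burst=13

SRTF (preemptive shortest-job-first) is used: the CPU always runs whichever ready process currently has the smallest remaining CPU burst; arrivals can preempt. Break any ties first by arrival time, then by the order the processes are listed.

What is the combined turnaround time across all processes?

58

Schedule: | P2 0-6 | P1 6-11 | P3 11-15 | P4 15-25 | P5 25-38 |
Completion: P1=11  P2=6  P3=15  P4=25  P5=38
Turnaround = completion − arrival: P1=8, P2=6, P3=5, P4=15, P5=24
Total turnaround = 8 + 6 + 5 + 15 + 24 = 58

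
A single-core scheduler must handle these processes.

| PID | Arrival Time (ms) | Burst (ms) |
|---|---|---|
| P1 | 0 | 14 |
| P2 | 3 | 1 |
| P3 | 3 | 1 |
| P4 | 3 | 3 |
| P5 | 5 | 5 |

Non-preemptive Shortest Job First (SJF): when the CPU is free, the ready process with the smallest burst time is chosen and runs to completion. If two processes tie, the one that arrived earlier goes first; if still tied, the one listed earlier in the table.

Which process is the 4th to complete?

P4

Gantt: | P1 0-14 | P2 14-15 | P3 15-16 | P4 16-19 | P5 19-24 |
Completion: P1=14  P2=15  P3=16  P4=19  P5=24
Finish order: P1 → P2 → P3 → P4 → P5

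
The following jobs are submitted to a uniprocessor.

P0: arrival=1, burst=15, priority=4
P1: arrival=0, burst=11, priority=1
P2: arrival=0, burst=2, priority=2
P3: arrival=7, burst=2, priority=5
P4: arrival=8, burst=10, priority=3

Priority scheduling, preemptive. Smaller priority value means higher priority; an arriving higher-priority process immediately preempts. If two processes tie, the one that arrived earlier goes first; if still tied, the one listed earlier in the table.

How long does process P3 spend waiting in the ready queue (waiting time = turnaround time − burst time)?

Gantt: | P1 0-11 | P2 11-13 | P4 13-23 | P0 23-38 | P3 38-40 |
Completion: P0=38  P1=11  P2=13  P3=40  P4=23
Waiting(P3) = turnaround − burst = 33 − 2 = 31

31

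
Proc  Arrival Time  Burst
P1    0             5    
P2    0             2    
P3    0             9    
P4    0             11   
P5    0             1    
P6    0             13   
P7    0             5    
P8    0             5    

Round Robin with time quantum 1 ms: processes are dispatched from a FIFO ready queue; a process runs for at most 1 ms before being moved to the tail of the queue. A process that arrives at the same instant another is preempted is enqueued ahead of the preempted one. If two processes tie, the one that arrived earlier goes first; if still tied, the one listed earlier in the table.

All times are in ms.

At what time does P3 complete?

43

Schedule: | P1 0-1 | P2 1-2 | P3 2-3 | P4 3-4 | P5 4-5 | P6 5-6 | P7 6-7 | P8 7-8 | P1 8-9 | P2 9-10 | P3 10-11 | P4 11-12 | P6 12-13 | P7 13-14 | P8 14-15 | P1 15-16 | P3 16-17 | P4 17-18 | P6 18-19 | P7 19-20 | P8 20-21 | P1 21-22 | P3 22-23 | P4 23-24 | P6 24-25 | P7 25-26 | P8 26-27 | P1 27-28 | P3 28-29 | P4 29-30 | P6 30-31 | P7 31-32 | P8 32-33 | P3 33-34 | P4 34-35 | P6 35-36 | P3 36-37 | P4 37-38 | P6 38-39 | P3 39-40 | P4 40-41 | P6 41-42 | P3 42-43 | P4 43-44 | P6 44-45 | P4 45-46 | P6 46-47 | P4 47-48 | P6 48-51 |
Completion: P1=28  P2=10  P3=43  P4=48  P5=5  P6=51  P7=32  P8=33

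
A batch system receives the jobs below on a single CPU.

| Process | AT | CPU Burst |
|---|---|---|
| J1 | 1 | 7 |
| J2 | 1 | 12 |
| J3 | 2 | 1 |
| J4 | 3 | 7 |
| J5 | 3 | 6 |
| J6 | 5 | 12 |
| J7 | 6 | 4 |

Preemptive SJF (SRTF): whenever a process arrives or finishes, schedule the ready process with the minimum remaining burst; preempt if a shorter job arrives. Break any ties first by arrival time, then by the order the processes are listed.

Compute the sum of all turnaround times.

137

Schedule: | idle 0-1 | J1 1-2 | J3 2-3 | J1 3-9 | J7 9-13 | J5 13-19 | J4 19-26 | J2 26-38 | J6 38-50 |
Completion: J1=9  J2=38  J3=3  J4=26  J5=19  J6=50  J7=13
Turnaround = completion − arrival: J1=8, J2=37, J3=1, J4=23, J5=16, J6=45, J7=7
Total turnaround = 8 + 37 + 1 + 23 + 16 + 45 + 7 = 137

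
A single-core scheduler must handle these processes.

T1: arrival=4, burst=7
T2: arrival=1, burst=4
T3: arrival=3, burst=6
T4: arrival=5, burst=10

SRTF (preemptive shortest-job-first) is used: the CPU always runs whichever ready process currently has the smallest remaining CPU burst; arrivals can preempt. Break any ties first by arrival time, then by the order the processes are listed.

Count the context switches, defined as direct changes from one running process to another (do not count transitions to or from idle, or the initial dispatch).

Schedule: | idle 0-1 | T2 1-5 | T3 5-11 | T1 11-18 | T4 18-28 |
Completion: T1=18  T2=5  T3=11  T4=28

3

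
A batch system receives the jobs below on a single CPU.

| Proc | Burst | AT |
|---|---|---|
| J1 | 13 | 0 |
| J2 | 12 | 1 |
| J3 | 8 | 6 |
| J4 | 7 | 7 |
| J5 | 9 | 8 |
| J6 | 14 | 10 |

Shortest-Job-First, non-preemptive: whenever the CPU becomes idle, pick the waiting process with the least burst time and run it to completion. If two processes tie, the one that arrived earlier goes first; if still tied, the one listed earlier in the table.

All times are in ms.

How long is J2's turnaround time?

Schedule: | J1 0-13 | J4 13-20 | J3 20-28 | J5 28-37 | J2 37-49 | J6 49-63 |
Completion: J1=13  J2=49  J3=28  J4=20  J5=37  J6=63
Turnaround(J2) = completion − arrival = 49 − 1 = 48

48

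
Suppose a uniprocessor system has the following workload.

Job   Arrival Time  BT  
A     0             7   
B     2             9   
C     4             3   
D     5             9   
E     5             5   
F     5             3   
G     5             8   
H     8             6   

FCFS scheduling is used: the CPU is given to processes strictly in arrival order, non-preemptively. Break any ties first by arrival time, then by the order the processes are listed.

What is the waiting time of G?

31

Timeline: | A 0-7 | B 7-16 | C 16-19 | D 19-28 | E 28-33 | F 33-36 | G 36-44 | H 44-50 |
Completion: A=7  B=16  C=19  D=28  E=33  F=36  G=44  H=50
Turnaround (C−A): A=7  B=14  C=15  D=23  E=28  F=31  G=39  H=42
Waiting(G) = turnaround − burst = 39 − 8 = 31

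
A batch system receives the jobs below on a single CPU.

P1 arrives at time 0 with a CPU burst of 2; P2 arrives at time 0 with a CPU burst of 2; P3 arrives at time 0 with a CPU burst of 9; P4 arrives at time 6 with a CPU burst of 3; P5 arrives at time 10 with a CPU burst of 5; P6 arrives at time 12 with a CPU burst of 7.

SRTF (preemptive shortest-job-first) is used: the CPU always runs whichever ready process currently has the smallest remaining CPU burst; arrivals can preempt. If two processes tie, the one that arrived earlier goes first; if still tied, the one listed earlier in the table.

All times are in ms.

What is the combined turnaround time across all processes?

51

Schedule: | P1 0-2 | P2 2-4 | P3 4-6 | P4 6-9 | P3 9-10 | P5 10-15 | P3 15-21 | P6 21-28 |
Completion: P1=2  P2=4  P3=21  P4=9  P5=15  P6=28
Turnaround = completion − arrival: P1=2, P2=4, P3=21, P4=3, P5=5, P6=16
Total turnaround = 2 + 4 + 21 + 3 + 5 + 16 = 51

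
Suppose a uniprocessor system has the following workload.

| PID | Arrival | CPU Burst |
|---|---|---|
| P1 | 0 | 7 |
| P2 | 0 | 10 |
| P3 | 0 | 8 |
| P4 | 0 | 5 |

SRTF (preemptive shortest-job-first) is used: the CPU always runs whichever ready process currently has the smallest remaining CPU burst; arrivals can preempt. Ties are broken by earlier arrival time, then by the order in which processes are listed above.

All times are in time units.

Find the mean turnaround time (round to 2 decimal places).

16.75

Schedule: | P4 0-5 | P1 5-12 | P3 12-20 | P2 20-30 |
Completion: P1=12  P2=30  P3=20  P4=5
Turnaround (C−A): P1=12  P2=30  P3=20  P4=5
Turnaround times: P1=12, P2=30, P3=20, P4=5
Average turnaround = (12+30+20+5) / 4 = 67/4 = 16.75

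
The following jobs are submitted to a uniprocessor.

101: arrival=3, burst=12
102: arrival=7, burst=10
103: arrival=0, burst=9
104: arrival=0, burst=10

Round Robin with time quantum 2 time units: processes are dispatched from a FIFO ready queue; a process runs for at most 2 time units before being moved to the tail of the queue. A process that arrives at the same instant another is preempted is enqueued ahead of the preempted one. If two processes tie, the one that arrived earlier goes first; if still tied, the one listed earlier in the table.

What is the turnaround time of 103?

Schedule: | 103 0-2 | 104 2-4 | 103 4-6 | 101 6-8 | 104 8-10 | 103 10-12 | 102 12-14 | 101 14-16 | 104 16-18 | 103 18-20 | 102 20-22 | 101 22-24 | 104 24-26 | 103 26-27 | 102 27-29 | 101 29-31 | 104 31-33 | 102 33-35 | 101 35-37 | 102 37-39 | 101 39-41 |
Completion: 101=41  102=39  103=27  104=33
Turnaround (C−A): 101=38  102=32  103=27  104=33
Turnaround(103) = completion − arrival = 27 − 0 = 27

27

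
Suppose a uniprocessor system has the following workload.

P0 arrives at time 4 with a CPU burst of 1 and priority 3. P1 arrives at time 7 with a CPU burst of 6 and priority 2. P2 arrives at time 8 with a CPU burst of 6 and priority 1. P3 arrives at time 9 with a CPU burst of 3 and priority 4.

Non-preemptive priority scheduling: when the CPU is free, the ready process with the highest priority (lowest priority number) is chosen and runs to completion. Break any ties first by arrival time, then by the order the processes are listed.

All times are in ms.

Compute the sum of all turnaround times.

31

Gantt: | idle 0-4 | P0 4-5 | idle 5-7 | P1 7-13 | P2 13-19 | P3 19-22 |
Completion: P0=5  P1=13  P2=19  P3=22
Turnaround = completion − arrival: P0=1, P1=6, P2=11, P3=13
Total turnaround = 1 + 6 + 11 + 13 = 31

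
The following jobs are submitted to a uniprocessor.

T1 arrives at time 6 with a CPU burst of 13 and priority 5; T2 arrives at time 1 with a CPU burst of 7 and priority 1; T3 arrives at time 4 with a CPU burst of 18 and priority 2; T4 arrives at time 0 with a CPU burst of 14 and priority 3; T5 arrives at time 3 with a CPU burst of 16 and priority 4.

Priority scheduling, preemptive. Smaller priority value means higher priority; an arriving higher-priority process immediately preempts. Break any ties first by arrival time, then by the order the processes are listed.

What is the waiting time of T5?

36

Schedule: | T4 0-1 | T2 1-8 | T3 8-26 | T4 26-39 | T5 39-55 | T1 55-68 |
Completion: T1=68  T2=8  T3=26  T4=39  T5=55
Turnaround (C−A): T1=62  T2=7  T3=22  T4=39  T5=52
Waiting(T5) = turnaround − burst = 52 − 16 = 36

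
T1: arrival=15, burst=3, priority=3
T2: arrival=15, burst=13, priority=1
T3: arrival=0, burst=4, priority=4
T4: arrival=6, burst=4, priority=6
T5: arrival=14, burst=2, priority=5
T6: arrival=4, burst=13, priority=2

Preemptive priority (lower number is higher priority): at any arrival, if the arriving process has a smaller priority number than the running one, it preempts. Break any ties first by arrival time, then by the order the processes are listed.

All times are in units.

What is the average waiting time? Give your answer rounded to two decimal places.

Timeline: | T3 0-4 | T6 4-15 | T2 15-28 | T6 28-30 | T1 30-33 | T5 33-35 | T4 35-39 |
Completion: T1=33  T2=28  T3=4  T4=39  T5=35  T6=30
Turnaround (C−A): T1=18  T2=13  T3=4  T4=33  T5=21  T6=26
Waiting times: T1=15, T2=0, T3=0, T4=29, T5=19, T6=13
Average waiting = (15+0+0+29+19+13) / 6 = 76/6 = 12.67

12.67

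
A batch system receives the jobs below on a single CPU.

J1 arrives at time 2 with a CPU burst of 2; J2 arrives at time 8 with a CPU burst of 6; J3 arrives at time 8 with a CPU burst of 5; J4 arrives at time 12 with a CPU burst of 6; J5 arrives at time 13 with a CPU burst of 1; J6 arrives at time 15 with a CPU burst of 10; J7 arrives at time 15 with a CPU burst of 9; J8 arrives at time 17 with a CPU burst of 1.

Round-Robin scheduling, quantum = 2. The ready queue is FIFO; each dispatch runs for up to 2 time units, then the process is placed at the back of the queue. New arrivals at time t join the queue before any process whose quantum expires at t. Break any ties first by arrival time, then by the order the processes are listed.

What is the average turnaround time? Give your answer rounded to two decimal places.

17.13

Timeline: | idle 0-2 | J1 2-4 | idle 4-8 | J2 8-10 | J3 10-12 | J2 12-14 | J4 14-16 | J3 16-18 | J5 18-19 | J2 19-21 | J6 21-23 | J7 23-25 | J4 25-27 | J8 27-28 | J3 28-29 | J6 29-31 | J7 31-33 | J4 33-35 | J6 35-37 | J7 37-39 | J6 39-41 | J7 41-43 | J6 43-45 | J7 45-46 |
Completion: J1=4  J2=21  J3=29  J4=35  J5=19  J6=45  J7=46  J8=28
Turnaround (C−A): J1=2  J2=13  J3=21  J4=23  J5=6  J6=30  J7=31  J8=11
Turnaround times: J1=2, J2=13, J3=21, J4=23, J5=6, J6=30, J7=31, J8=11
Average turnaround = (2+13+21+23+6+30+31+11) / 8 = 137/8 = 17.13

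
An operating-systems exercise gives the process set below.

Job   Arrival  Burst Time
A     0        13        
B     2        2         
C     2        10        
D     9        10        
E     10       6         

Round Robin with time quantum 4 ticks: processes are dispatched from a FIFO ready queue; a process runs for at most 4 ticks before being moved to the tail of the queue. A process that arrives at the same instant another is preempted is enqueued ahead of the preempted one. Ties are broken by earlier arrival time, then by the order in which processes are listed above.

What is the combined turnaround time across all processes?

Gantt: | A 0-4 | B 4-6 | C 6-10 | A 10-14 | D 14-18 | E 18-22 | C 22-26 | A 26-30 | D 30-34 | E 34-36 | C 36-38 | A 38-39 | D 39-41 |
Completion: A=39  B=6  C=38  D=41  E=36
Turnaround (C−A): A=39  B=4  C=36  D=32  E=26
Turnaround = completion − arrival: A=39, B=4, C=36, D=32, E=26
Total turnaround = 39 + 4 + 36 + 32 + 26 = 137

137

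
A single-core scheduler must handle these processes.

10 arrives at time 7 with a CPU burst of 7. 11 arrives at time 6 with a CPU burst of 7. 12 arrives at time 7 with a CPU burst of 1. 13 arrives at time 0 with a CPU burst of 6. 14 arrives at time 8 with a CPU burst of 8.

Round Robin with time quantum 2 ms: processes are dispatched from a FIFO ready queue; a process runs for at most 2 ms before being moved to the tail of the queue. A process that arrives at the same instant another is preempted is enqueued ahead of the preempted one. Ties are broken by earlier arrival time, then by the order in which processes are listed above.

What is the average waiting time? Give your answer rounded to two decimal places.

8.40

Schedule: | 13 0-6 | 11 6-8 | 10 8-10 | 12 10-11 | 14 11-13 | 11 13-15 | 10 15-17 | 14 17-19 | 11 19-21 | 10 21-23 | 14 23-25 | 11 25-26 | 10 26-27 | 14 27-29 |
Completion: 10=27  11=26  12=11  13=6  14=29
Turnaround (C−A): 10=20  11=20  12=4  13=6  14=21
Waiting times: 10=13, 11=13, 12=3, 13=0, 14=13
Average waiting = (13+13+3+0+13) / 5 = 42/5 = 8.40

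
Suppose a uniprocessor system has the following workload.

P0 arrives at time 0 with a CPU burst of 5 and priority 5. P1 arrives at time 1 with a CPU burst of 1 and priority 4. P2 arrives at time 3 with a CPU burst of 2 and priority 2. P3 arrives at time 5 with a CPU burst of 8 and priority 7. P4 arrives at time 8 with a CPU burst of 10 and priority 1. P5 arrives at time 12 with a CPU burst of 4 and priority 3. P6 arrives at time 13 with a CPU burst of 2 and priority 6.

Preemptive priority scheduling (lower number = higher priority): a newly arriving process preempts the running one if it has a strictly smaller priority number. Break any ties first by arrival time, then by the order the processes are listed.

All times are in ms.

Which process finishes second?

Gantt: | P0 0-1 | P1 1-2 | P0 2-3 | P2 3-5 | P0 5-8 | P4 8-18 | P5 18-22 | P6 22-24 | P3 24-32 |
Completion: P0=8  P1=2  P2=5  P3=32  P4=18  P5=22  P6=24
Finish order: P1 → P2 → P0 → P4 → P5 → P6 → P3

P2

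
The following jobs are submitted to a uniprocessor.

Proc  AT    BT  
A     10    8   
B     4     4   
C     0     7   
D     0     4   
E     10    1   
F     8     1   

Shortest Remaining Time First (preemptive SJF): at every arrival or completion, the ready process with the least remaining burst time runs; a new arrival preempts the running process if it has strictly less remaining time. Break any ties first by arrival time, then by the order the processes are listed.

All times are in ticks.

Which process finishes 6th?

Gantt: | D 0-4 | B 4-8 | F 8-9 | C 9-10 | E 10-11 | C 11-17 | A 17-25 |
Completion: A=25  B=8  C=17  D=4  E=11  F=9
Turnaround (C−A): A=15  B=4  C=17  D=4  E=1  F=1
Finish order: D → B → F → E → C → A

A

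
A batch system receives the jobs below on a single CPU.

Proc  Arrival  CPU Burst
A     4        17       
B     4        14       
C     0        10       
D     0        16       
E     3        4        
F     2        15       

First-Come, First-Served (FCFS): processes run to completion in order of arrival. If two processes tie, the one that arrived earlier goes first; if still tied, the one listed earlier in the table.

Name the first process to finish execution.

C

Schedule: | C 0-10 | D 10-26 | F 26-41 | E 41-45 | A 45-62 | B 62-76 |
Completion: A=62  B=76  C=10  D=26  E=45  F=41
Turnaround (C−A): A=58  B=72  C=10  D=26  E=42  F=39
Finish order: C → D → F → E → A → B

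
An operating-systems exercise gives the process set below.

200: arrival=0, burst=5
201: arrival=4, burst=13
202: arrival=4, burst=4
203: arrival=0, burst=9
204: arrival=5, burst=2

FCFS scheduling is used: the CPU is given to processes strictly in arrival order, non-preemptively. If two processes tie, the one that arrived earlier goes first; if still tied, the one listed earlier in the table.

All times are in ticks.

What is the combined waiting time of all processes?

Schedule: | 200 0-5 | 203 5-14 | 201 14-27 | 202 27-31 | 204 31-33 |
Completion: 200=5  201=27  202=31  203=14  204=33
Waiting = turnaround − burst: 200=0, 201=10, 202=23, 203=5, 204=26
Total waiting = 0 + 10 + 23 + 5 + 26 = 64

64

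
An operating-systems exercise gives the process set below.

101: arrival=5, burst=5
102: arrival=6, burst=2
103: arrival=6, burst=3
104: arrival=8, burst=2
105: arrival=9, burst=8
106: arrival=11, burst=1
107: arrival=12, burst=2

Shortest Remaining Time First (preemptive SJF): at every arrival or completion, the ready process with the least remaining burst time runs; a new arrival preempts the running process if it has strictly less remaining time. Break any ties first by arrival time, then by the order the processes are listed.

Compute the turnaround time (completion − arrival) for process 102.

2

Timeline: | idle 0-5 | 101 5-6 | 102 6-8 | 104 8-10 | 103 10-11 | 106 11-12 | 103 12-14 | 107 14-16 | 101 16-20 | 105 20-28 |
Completion: 101=20  102=8  103=14  104=10  105=28  106=12  107=16
Turnaround (C−A): 101=15  102=2  103=8  104=2  105=19  106=1  107=4
Turnaround(102) = completion − arrival = 8 − 6 = 2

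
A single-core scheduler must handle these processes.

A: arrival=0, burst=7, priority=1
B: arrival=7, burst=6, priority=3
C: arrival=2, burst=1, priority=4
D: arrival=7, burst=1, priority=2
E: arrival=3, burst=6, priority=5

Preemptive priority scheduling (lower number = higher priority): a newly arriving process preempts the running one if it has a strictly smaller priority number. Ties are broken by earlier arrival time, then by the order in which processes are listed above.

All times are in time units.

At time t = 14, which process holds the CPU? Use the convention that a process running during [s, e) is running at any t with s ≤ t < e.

Schedule: | A 0-7 | D 7-8 | B 8-14 | C 14-15 | E 15-21 |
Completion: A=7  B=14  C=15  D=8  E=21
Turnaround (C−A): A=7  B=7  C=13  D=1  E=18

C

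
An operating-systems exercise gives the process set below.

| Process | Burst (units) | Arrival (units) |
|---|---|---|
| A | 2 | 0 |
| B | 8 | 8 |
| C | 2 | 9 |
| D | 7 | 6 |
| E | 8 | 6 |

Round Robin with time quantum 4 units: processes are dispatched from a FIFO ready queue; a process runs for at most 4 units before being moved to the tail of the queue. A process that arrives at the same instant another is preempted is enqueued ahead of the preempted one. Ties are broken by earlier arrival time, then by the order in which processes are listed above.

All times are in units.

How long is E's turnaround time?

21

Gantt: | A 0-2 | idle 2-6 | D 6-10 | E 10-14 | B 14-18 | C 18-20 | D 20-23 | E 23-27 | B 27-31 |
Completion: A=2  B=31  C=20  D=23  E=27
Turnaround (C−A): A=2  B=23  C=11  D=17  E=21
Turnaround(E) = completion − arrival = 27 − 6 = 21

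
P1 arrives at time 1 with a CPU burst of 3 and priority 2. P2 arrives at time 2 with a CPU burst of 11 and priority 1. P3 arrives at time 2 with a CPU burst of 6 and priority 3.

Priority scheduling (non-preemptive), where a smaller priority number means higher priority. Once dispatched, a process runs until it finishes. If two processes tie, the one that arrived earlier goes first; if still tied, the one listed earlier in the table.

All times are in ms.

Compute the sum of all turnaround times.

Timeline: | idle 0-1 | P1 1-4 | P2 4-15 | P3 15-21 |
Completion: P1=4  P2=15  P3=21
Turnaround (C−A): P1=3  P2=13  P3=19
Turnaround = completion − arrival: P1=3, P2=13, P3=19
Total turnaround = 3 + 13 + 19 = 35

35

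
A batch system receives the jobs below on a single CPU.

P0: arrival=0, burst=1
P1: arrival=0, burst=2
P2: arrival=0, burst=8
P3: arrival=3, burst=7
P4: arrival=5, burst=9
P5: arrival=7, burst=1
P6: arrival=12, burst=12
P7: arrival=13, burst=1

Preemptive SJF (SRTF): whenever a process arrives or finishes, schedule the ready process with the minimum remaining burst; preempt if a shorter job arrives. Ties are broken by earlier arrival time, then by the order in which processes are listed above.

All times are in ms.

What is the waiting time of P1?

1

Gantt: | P0 0-1 | P1 1-3 | P3 3-7 | P5 7-8 | P3 8-11 | P2 11-13 | P7 13-14 | P2 14-20 | P4 20-29 | P6 29-41 |
Completion: P0=1  P1=3  P2=20  P3=11  P4=29  P5=8  P6=41  P7=14
Waiting(P1) = turnaround − burst = 3 − 2 = 1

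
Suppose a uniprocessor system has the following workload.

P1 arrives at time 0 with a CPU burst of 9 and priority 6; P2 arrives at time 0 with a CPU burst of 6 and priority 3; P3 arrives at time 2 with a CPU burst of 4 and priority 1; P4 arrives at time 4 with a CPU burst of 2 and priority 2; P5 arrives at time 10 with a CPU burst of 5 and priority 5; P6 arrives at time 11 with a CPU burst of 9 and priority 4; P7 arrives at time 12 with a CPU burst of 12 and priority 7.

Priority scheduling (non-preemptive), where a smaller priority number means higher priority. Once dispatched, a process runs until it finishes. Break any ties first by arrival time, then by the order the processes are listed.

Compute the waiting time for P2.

Schedule: | P2 0-6 | P3 6-10 | P4 10-12 | P6 12-21 | P5 21-26 | P1 26-35 | P7 35-47 |
Completion: P1=35  P2=6  P3=10  P4=12  P5=26  P6=21  P7=47
Turnaround (C−A): P1=35  P2=6  P3=8  P4=8  P5=16  P6=10  P7=35
Waiting(P2) = turnaround − burst = 6 − 6 = 0

0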